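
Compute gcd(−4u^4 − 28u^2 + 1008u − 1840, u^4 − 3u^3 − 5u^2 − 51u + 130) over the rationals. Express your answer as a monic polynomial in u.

Euclidean algorithm in ℚ[u]:
  −4u^4 − 28u^2 + 1008u − 1840 = (−4)(u^4 − 3u^3 − 5u^2 − 51u + 130) + (−12u^3 − 48u^2 + 804u − 1320)
  u^4 − 3u^3 − 5u^2 − 51u + 130 = (−(1/12)u + 7/12)(−12u^3 − 48u^2 + 804u − 1320) + (90u^2 − 630u + 900)
  −12u^3 − 48u^2 + 804u − 1320 = (−(2/15)u − 22/15)(90u^2 − 630u + 900) + (0)
Last nonzero remainder: 90u^2 − 630u + 900. Dividing through by 90 gives the monic gcd u^2 − 7u + 10.

u^2 − 7u + 10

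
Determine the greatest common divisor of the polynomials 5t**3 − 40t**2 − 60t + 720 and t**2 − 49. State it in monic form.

1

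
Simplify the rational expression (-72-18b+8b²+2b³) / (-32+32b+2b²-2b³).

(9-b²)/(4-5b+b²)

Repeated division with remainder:
  2b³+8b²-18b-72 = (-1)(-2b³+2b²+32b-32) + (10b²+14b-104)
  -2b³+2b²+32b-32 = (-(1/5)b+12/25)(10b²+14b-104) + ((112/25)b+448/25)
  10b²+14b-104 = ((125/56)b-325/56)((112/25)b+448/25) + (0)
Last nonzero remainder: (112/25)b+448/25. Dividing through by 112/25 gives the monic gcd b+4.
Cancel b+4 from numerator and denominator to get the reduced form.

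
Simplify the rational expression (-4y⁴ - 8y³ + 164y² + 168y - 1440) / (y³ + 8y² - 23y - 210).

(-4y² - 4y + 48)/(y + 7)

Apply the Euclidean algorithm:
  -4y⁴ - 8y³ + 164y² + 168y - 1440 = (-4y + 24)(y³ + 8y² - 23y - 210) + (-120y² - 120y + 3600)
  y³ + 8y² - 23y - 210 = (-(1/120)y - 7/120)(-120y² - 120y + 3600) + (0)
Last nonzero remainder: -120y² - 120y + 3600. Dividing through by -120 gives the monic gcd y² + y - 30.
Cancel y² + y - 30 from numerator and denominator to get the reduced form.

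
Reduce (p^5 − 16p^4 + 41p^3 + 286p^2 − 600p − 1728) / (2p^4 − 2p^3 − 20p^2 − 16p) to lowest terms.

(p^3 − 14p^2 + 21p + 216)/(2p^2 + 2p)

Apply the Euclidean algorithm:
  p^5 − 16p^4 + 41p^3 + 286p^2 − 600p − 1728 = ((1/2)p − 15/2)(2p^4 − 2p^3 − 20p^2 − 16p) + (36p^3 + 144p^2 − 720p − 1728)
  2p^4 − 2p^3 − 20p^2 − 16p = ((1/18)p − 5/18)(36p^3 + 144p^2 − 720p − 1728) + (60p^2 − 120p − 480)
  36p^3 + 144p^2 − 720p − 1728 = ((3/5)p + 18/5)(60p^2 − 120p − 480) + (0)
Last nonzero remainder: 60p^2 − 120p − 480. Dividing through by 60 gives the monic gcd p^2 − 2p − 8.
Cancel p^2 − 2p − 8 from numerator and denominator to get the reduced form.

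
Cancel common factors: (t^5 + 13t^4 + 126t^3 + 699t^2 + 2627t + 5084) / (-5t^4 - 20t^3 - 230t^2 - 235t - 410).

(-t^3 - 10t^2 - 55t - 124)/(5t^2 + 5t + 10)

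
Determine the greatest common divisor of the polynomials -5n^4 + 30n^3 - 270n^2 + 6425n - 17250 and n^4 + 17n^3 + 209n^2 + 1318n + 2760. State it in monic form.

n^2 + 7n + 115

Apply the Euclidean algorithm:
  -5n^4 + 30n^3 - 270n^2 + 6425n - 17250 = (-5)(n^4 + 17n^3 + 209n^2 + 1318n + 2760) + (115n^3 + 775n^2 + 13015n - 3450)
  n^4 + 17n^3 + 209n^2 + 1318n + 2760 = ((1/115)n + 236/2645)(115n^3 + 775n^2 + 13015n - 3450) + ((14112/529)n^2 + (98784/529)n + 70560/23)
  115n^3 + 775n^2 + 13015n - 3450 = ((60835/14112)n - 2645/2352)((14112/529)n^2 + (98784/529)n + 70560/23) + (0)
Last nonzero remainder: (14112/529)n^2 + (98784/529)n + 70560/23. Dividing through by 14112/529 gives the monic gcd n^2 + 7n + 115.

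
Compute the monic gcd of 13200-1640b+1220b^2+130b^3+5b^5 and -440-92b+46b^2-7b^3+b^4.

44-4b+b^2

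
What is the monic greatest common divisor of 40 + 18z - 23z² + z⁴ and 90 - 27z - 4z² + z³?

Apply the Euclidean algorithm:
  z⁴ - 23z² + 18z + 40 = (z + 4)(z³ - 4z² - 27z + 90) + (20z² + 36z - 320)
  z³ - 4z² - 27z + 90 = ((1/20)z - 29/100)(20z² + 36z - 320) + (-(14/25)z - 14/5)
  20z² + 36z - 320 = (-(250/7)z + 800/7)(-(14/25)z - 14/5) + (0)
Last nonzero remainder: -(14/25)z - 14/5. Dividing through by -14/25 gives the monic gcd z + 5.

5 + z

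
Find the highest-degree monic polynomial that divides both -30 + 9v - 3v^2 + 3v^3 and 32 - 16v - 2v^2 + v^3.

Apply the Euclidean algorithm:
  3v^3 - 3v^2 + 9v - 30 = (3)(v^3 - 2v^2 - 16v + 32) + (3v^2 + 57v - 126)
  v^3 - 2v^2 - 16v + 32 = ((1/3)v - 7)(3v^2 + 57v - 126) + (425v - 850)
  3v^2 + 57v - 126 = ((3/425)v + 63/425)(425v - 850) + (0)
Last nonzero remainder: 425v - 850. Dividing through by 425 gives the monic gcd v - 2.

-2 + v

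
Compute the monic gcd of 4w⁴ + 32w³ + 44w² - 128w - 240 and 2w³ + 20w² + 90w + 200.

Repeated division with remainder:
  4w⁴ + 32w³ + 44w² - 128w - 240 = (2w - 4)(2w³ + 20w² + 90w + 200) + (-56w² - 168w + 560)
  2w³ + 20w² + 90w + 200 = (-(1/28)w - 1/4)(-56w² - 168w + 560) + (68w + 340)
  -56w² - 168w + 560 = (-(14/17)w + 28/17)(68w + 340) + (0)
Last nonzero remainder: 68w + 340. Dividing through by 68 gives the monic gcd w + 5.

w + 5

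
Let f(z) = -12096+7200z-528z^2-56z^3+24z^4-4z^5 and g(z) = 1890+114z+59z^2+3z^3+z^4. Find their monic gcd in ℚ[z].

42-4z+z^2

By polynomial division,
  -4z^5+24z^4-56z^3-528z^2+7200z-12096 = (-4z+36)(z^4+3z^3+59z^2+114z+1890) + (72z^3-2196z^2+10656z-80136)
  z^4+3z^3+59z^2+114z+1890 = ((1/72)z+67/144)(72z^3-2196z^2+10656z-80136) + ((3731/4)z^2-3731z+78351/2)
  72z^3-2196z^2+10656z-80136 = ((288/3731)z-7632/3731)((3731/4)z^2-3731z+78351/2) + (0)
Last nonzero remainder: (3731/4)z^2-3731z+78351/2. Dividing through by 3731/4 gives the monic gcd z^2-4z+42.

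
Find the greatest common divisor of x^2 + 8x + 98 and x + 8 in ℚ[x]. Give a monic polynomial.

Apply the Euclidean algorithm:
  x^2 + 8x + 98 = (x)(x + 8) + (98)
  x + 8 = ((1/98)x + 4/49)(98) + (0)
The last nonzero remainder is the constant 98, so the polynomials are coprime and gcd = 1.

1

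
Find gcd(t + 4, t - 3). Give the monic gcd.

Repeated division with remainder:
  t + 4 = (t - 3) + (7)
  t - 3 = ((1/7)t - 3/7)(7) + (0)
The last nonzero remainder is the constant 7, so the polynomials are coprime and gcd = 1.

1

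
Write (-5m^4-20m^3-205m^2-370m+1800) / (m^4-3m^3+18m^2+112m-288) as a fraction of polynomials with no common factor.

(-5m^2-10m-225)/(m^2-5m+36)

Euclidean algorithm in ℚ[m]:
  -5m^4-20m^3-205m^2-370m+1800 = (-5)(m^4-3m^3+18m^2+112m-288) + (-35m^3-115m^2+190m+360)
  m^4-3m^3+18m^2+112m-288 = (-(1/35)m+44/245)(-35m^3-115m^2+190m+360) + ((2160/49)m^2+(4320/49)m-17280/49)
  -35m^3-115m^2+190m+360 = (-(343/432)m-49/48)((2160/49)m^2+(4320/49)m-17280/49) + (0)
Last nonzero remainder: (2160/49)m^2+(4320/49)m-17280/49. Dividing through by 2160/49 gives the monic gcd m^2+2m-8.
Cancel m^2+2m-8 from numerator and denominator to get the reduced form.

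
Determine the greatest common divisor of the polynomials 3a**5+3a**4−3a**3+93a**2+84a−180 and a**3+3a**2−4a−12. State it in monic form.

Apply the Euclidean algorithm:
  3a**5+3a**4−3a**3+93a**2+84a−180 = (3a**2−6a+27)(a**3+3a**2−4a−12) + (24a**2+120a+144)
  a**3+3a**2−4a−12 = ((1/24)a−1/12)(24a**2+120a+144) + (0)
Last nonzero remainder: 24a**2+120a+144. Dividing through by 24 gives the monic gcd a**2+5a+6.

a**2+5a+6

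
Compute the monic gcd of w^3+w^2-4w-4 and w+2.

By polynomial division,
  w^3+w^2-4w-4 = (w^2-w-2)(w+2) + (0)
The last nonzero remainder w+2 is already monic.

w+2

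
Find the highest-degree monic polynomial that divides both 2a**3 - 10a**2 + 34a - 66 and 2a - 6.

a - 3

By polynomial division,
  2a**3 - 10a**2 + 34a - 66 = (a**2 - 2a + 11)(2a - 6) + (0)
Last nonzero remainder: 2a - 6. Dividing through by 2 gives the monic gcd a - 3.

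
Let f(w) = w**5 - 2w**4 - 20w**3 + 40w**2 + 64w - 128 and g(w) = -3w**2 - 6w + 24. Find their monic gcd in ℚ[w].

By polynomial division,
  w**5 - 2w**4 - 20w**3 + 40w**2 + 64w - 128 = (-(1/3)w**3 + (4/3)w**2 + (4/3)w - 16/3)(-3w**2 - 6w + 24) + (0)
Last nonzero remainder: -3w**2 - 6w + 24. Dividing through by -3 gives the monic gcd w**2 + 2w - 8.

w**2 + 2w - 8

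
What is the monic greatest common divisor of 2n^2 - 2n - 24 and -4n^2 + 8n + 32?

n - 4

Euclidean algorithm in ℚ[n]:
  2n^2 - 2n - 24 = (-1/2)(-4n^2 + 8n + 32) + (2n - 8)
  -4n^2 + 8n + 32 = (-2n - 4)(2n - 8) + (0)
Last nonzero remainder: 2n - 8. Dividing through by 2 gives the monic gcd n - 4.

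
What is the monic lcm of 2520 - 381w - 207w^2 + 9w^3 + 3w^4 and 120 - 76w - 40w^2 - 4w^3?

By polynomial division,
  3w^4 + 9w^3 - 207w^2 - 381w + 2520 = (-(3/4)w + 21/4)(-4w^3 - 40w^2 - 76w + 120) + (-54w^2 + 108w + 1890)
  -4w^3 - 40w^2 - 76w + 120 = ((2/27)w + 8/9)(-54w^2 + 108w + 1890) + (-312w - 1560)
  -54w^2 + 108w + 1890 = ((9/52)w - 63/52)(-312w - 1560) + (0)
Last nonzero remainder: -312w - 1560. Dividing through by -312 gives the monic gcd w + 5.
Then lcm(f, g) = f·g / gcd(f, g); expanding and making the result monic gives the answer.

-5040 + 4962w + 619w^2 - 490w^3 - 60w^4 + 8w^5 + w^6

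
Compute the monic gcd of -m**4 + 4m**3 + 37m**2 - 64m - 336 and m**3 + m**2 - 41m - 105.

m**2 - 4m - 21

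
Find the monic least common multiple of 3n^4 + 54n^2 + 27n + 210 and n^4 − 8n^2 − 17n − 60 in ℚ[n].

n^6 − n^5 + 6n^4 − 9n^3 − 155n^2 − 178n − 840

By polynomial division,
  3n^4 + 54n^2 + 27n + 210 = (3)(n^4 − 8n^2 − 17n − 60) + (78n^2 + 78n + 390)
  n^4 − 8n^2 − 17n − 60 = ((1/78)n^2 − (1/78)n − 2/13)(78n^2 + 78n + 390) + (0)
Last nonzero remainder: 78n^2 + 78n + 390. Dividing through by 78 gives the monic gcd n^2 + n + 5.
Then lcm(f, g) = f·g / gcd(f, g); expanding and making the result monic gives the answer.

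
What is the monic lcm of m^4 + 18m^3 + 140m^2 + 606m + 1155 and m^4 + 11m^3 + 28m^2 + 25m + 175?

m^6 + 17m^5 + 127m^4 + 556m^3 + 1249m^2 + 1875m + 5775

Repeated division with remainder:
  m^4 + 18m^3 + 140m^2 + 606m + 1155 = (m^4 + 11m^3 + 28m^2 + 25m + 175) + (7m^3 + 112m^2 + 581m + 980)
  m^4 + 11m^3 + 28m^2 + 25m + 175 = ((1/7)m - 5/7)(7m^3 + 112m^2 + 581m + 980) + (25m^2 + 300m + 875)
  7m^3 + 112m^2 + 581m + 980 = ((7/25)m + 28/25)(25m^2 + 300m + 875) + (0)
Last nonzero remainder: 25m^2 + 300m + 875. Dividing through by 25 gives the monic gcd m^2 + 12m + 35.
Then lcm(f, g) = f·g / gcd(f, g); expanding and making the result monic gives the answer.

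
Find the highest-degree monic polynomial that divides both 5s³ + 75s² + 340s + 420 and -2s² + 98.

Apply the Euclidean algorithm:
  5s³ + 75s² + 340s + 420 = (-(5/2)s - 75/2)(-2s² + 98) + (585s + 4095)
  -2s² + 98 = (-(2/585)s + 14/585)(585s + 4095) + (0)
Last nonzero remainder: 585s + 4095. Dividing through by 585 gives the monic gcd s + 7.

s + 7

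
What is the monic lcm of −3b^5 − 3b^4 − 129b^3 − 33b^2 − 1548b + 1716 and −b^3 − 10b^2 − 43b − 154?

b^6 + 8b^5 + 50b^4 + 312b^3 + 593b^2 + 3040b − 4004

Apply the Euclidean algorithm:
  −3b^5 − 3b^4 − 129b^3 − 33b^2 − 1548b + 1716 = (3b^2 − 27b + 270)(−b^3 − 10b^2 − 43b − 154) + (1968b^2 + 5904b + 43296)
  −b^3 − 10b^2 − 43b − 154 = (−(1/1968)b − 7/1968)(1968b^2 + 5904b + 43296) + (0)
Last nonzero remainder: 1968b^2 + 5904b + 43296. Dividing through by 1968 gives the monic gcd b^2 + 3b + 22.
Then lcm(f, g) = f·g / gcd(f, g); expanding and making the result monic gives the answer.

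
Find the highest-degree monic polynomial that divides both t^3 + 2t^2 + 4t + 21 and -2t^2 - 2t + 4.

1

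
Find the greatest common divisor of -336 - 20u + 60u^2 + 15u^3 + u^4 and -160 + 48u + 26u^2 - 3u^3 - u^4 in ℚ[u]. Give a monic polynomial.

-8 + 2u + u^2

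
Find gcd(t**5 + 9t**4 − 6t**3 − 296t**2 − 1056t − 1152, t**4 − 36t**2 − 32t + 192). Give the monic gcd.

t**3 + 2t**2 − 32t − 96

Euclidean algorithm in ℚ[t]:
  t**5 + 9t**4 − 6t**3 − 296t**2 − 1056t − 1152 = (t + 9)(t**4 − 36t**2 − 32t + 192) + (30t**3 + 60t**2 − 960t − 2880)
  t**4 − 36t**2 − 32t + 192 = ((1/30)t − 1/15)(30t**3 + 60t**2 − 960t − 2880) + (0)
Last nonzero remainder: 30t**3 + 60t**2 − 960t − 2880. Dividing through by 30 gives the monic gcd t**3 + 2t**2 − 32t − 96.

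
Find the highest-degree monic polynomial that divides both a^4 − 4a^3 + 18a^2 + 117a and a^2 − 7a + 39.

a^2 − 7a + 39

Euclidean algorithm in ℚ[a]:
  a^4 − 4a^3 + 18a^2 + 117a = (a^2 + 3a)(a^2 − 7a + 39) + (0)
The last nonzero remainder a^2 − 7a + 39 is already monic.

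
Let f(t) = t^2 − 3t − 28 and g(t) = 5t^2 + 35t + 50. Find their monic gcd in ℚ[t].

1

Apply the Euclidean algorithm:
  t^2 − 3t − 28 = (1/5)(5t^2 + 35t + 50) + (−10t − 38)
  5t^2 + 35t + 50 = (−(1/2)t − 8/5)(−10t − 38) + (−54/5)
  −10t − 38 = ((25/27)t + 95/27)(−54/5) + (0)
The last nonzero remainder is the constant −54/5, so the polynomials are coprime and gcd = 1.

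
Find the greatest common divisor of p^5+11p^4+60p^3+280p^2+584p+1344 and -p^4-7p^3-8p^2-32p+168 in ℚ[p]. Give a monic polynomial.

Apply the Euclidean algorithm:
  p^5+11p^4+60p^3+280p^2+584p+1344 = (-p-4)(-p^4-7p^3-8p^2-32p+168) + (24p^3+216p^2+624p+2016)
  -p^4-7p^3-8p^2-32p+168 = (-(1/24)p+1/12)(24p^3+216p^2+624p+2016) + (0)
Last nonzero remainder: 24p^3+216p^2+624p+2016. Dividing through by 24 gives the monic gcd p^3+9p^2+26p+84.

p^3+9p^2+26p+84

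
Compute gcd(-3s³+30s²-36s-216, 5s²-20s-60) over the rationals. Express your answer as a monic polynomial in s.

Euclidean algorithm in ℚ[s]:
  -3s³+30s²-36s-216 = (-(3/5)s+18/5)(5s²-20s-60) + (0)
Last nonzero remainder: 5s²-20s-60. Dividing through by 5 gives the monic gcd s²-4s-12.

s²-4s-12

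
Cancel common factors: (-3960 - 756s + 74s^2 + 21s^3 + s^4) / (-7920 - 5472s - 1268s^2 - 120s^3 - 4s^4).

Euclidean algorithm in ℚ[s]:
  s^4 + 21s^3 + 74s^2 - 756s - 3960 = (-1/4)(-4s^4 - 120s^3 - 1268s^2 - 5472s - 7920) + (-9s^3 - 243s^2 - 2124s - 5940)
  -4s^4 - 120s^3 - 1268s^2 - 5472s - 7920 = ((4/9)s + 4/3)(-9s^3 - 243s^2 - 2124s - 5940) + (0)
Last nonzero remainder: -9s^3 - 243s^2 - 2124s - 5940. Dividing through by -9 gives the monic gcd s^3 + 27s^2 + 236s + 660.
Cancel s^3 + 27s^2 + 236s + 660 from numerator and denominator to get the reduced form.

(6 - s)/(12 + 4s)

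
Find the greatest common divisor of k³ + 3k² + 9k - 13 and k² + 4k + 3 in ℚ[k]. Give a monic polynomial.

1

By polynomial division,
  k³ + 3k² + 9k - 13 = (k - 1)(k² + 4k + 3) + (10k - 10)
  k² + 4k + 3 = ((1/10)k + 1/2)(10k - 10) + (8)
  10k - 10 = ((5/4)k - 5/4)(8) + (0)
The last nonzero remainder is the constant 8, so the polynomials are coprime and gcd = 1.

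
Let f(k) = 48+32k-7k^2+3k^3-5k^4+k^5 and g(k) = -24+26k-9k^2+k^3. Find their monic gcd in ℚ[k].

Apply the Euclidean algorithm:
  k^5-5k^4+3k^3-7k^2+32k+48 = (k^2+4k+13)(k^3-9k^2+26k-24) + (30k^2-210k+360)
  k^3-9k^2+26k-24 = ((1/30)k-1/15)(30k^2-210k+360) + (0)
Last nonzero remainder: 30k^2-210k+360. Dividing through by 30 gives the monic gcd k^2-7k+12.

12-7k+k^2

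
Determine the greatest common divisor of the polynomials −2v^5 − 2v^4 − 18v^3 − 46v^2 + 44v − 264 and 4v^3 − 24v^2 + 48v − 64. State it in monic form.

Euclidean algorithm in ℚ[v]:
  −2v^5 − 2v^4 − 18v^3 − 46v^2 + 44v − 264 = (−(1/2)v^2 − (7/2)v − 39/2)(4v^3 − 24v^2 + 48v − 64) + (−378v^2 + 756v − 1512)
  4v^3 − 24v^2 + 48v − 64 = (−(2/189)v + 8/189)(−378v^2 + 756v − 1512) + (0)
Last nonzero remainder: −378v^2 + 756v − 1512. Dividing through by −378 gives the monic gcd v^2 − 2v + 4.

v^2 − 2v + 4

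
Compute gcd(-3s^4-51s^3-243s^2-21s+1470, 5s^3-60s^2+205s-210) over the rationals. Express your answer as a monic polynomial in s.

s-2

Repeated division with remainder:
  -3s^4-51s^3-243s^2-21s+1470 = (-(3/5)s-87/5)(5s^3-60s^2+205s-210) + (-1164s^2+3420s-2184)
  5s^3-60s^2+205s-210 = (-(5/1164)s+1465/37636)(-1164s^2+3420s-2184) + ((588000/9409)s-1176000/9409)
  -1164s^2+3420s-2184 = (-(912673/49000)s+122317/7000)((588000/9409)s-1176000/9409) + (0)
Last nonzero remainder: (588000/9409)s-1176000/9409. Dividing through by 588000/9409 gives the monic gcd s-2.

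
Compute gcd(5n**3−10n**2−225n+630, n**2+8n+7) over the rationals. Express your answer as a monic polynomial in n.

n+7

By polynomial division,
  5n**3−10n**2−225n+630 = (5n−50)(n**2+8n+7) + (140n+980)
  n**2+8n+7 = ((1/140)n+1/140)(140n+980) + (0)
Last nonzero remainder: 140n+980. Dividing through by 140 gives the monic gcd n+7.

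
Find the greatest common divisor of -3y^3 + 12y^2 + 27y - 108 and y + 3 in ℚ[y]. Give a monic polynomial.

Apply the Euclidean algorithm:
  -3y^3 + 12y^2 + 27y - 108 = (-3y^2 + 21y - 36)(y + 3) + (0)
The last nonzero remainder y + 3 is already monic.

y + 3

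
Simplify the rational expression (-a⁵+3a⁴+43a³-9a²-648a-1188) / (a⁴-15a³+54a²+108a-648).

(-a²-6a-11)/(a-6)

By polynomial division,
  -a⁵+3a⁴+43a³-9a²-648a-1188 = (-a-12)(a⁴-15a³+54a²+108a-648) + (-83a³+747a²-8964)
  a⁴-15a³+54a²+108a-648 = (-(1/83)a+6/83)(-83a³+747a²-8964) + (0)
Last nonzero remainder: -83a³+747a²-8964. Dividing through by -83 gives the monic gcd a³-9a²+108.
Cancel a³-9a²+108 from numerator and denominator to get the reduced form.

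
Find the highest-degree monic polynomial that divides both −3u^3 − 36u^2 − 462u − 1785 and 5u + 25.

Apply the Euclidean algorithm:
  −3u^3 − 36u^2 − 462u − 1785 = (−(3/5)u^2 − (21/5)u − 357/5)(5u + 25) + (0)
Last nonzero remainder: 5u + 25. Dividing through by 5 gives the monic gcd u + 5.

u + 5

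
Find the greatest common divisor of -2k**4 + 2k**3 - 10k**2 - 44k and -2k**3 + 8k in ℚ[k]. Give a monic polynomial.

k**2 + 2k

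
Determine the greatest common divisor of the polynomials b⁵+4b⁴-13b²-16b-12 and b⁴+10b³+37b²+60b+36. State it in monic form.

b²+5b+6

Apply the Euclidean algorithm:
  b⁵+4b⁴-13b²-16b-12 = (b-6)(b⁴+10b³+37b²+60b+36) + (23b³+149b²+308b+204)
  b⁴+10b³+37b²+60b+36 = ((1/23)b+81/529)(23b³+149b²+308b+204) + ((420/529)b²+(2100/529)b+2520/529)
  23b³+149b²+308b+204 = ((12167/420)b+8993/210)((420/529)b²+(2100/529)b+2520/529) + (0)
Last nonzero remainder: (420/529)b²+(2100/529)b+2520/529. Dividing through by 420/529 gives the monic gcd b²+5b+6.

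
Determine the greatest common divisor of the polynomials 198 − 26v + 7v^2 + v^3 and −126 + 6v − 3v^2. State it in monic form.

1

Repeated division with remainder:
  v^3 + 7v^2 − 26v + 198 = (−(1/3)v − 3)(−3v^2 + 6v − 126) + (−50v − 180)
  −3v^2 + 6v − 126 = ((3/50)v − 42/125)(−50v − 180) + (−4662/25)
  −50v − 180 = ((625/2331)v + 250/259)(−4662/25) + (0)
The last nonzero remainder is the constant −4662/25, so the polynomials are coprime and gcd = 1.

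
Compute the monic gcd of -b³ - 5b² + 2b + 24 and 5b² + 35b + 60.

b² + 7b + 12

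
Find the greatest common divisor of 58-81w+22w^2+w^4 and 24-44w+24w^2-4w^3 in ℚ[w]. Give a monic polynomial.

2-3w+w^2

Euclidean algorithm in ℚ[w]:
  w^4+22w^2-81w+58 = (-(1/4)w-3/2)(-4w^3+24w^2-44w+24) + (47w^2-141w+94)
  -4w^3+24w^2-44w+24 = (-(4/47)w+12/47)(47w^2-141w+94) + (0)
Last nonzero remainder: 47w^2-141w+94. Dividing through by 47 gives the monic gcd w^2-3w+2.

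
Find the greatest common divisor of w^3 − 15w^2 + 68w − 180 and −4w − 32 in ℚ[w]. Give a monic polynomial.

Repeated division with remainder:
  w^3 − 15w^2 + 68w − 180 = (−(1/4)w^2 + (23/4)w − 63)(−4w − 32) + (−2196)
  −4w − 32 = ((1/549)w + 8/549)(−2196) + (0)
The last nonzero remainder is the constant −2196, so the polynomials are coprime and gcd = 1.

1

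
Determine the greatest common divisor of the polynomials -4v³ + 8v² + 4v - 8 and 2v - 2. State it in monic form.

v - 1

Apply the Euclidean algorithm:
  -4v³ + 8v² + 4v - 8 = (-2v² + 2v + 4)(2v - 2) + (0)
Last nonzero remainder: 2v - 2. Dividing through by 2 gives the monic gcd v - 1.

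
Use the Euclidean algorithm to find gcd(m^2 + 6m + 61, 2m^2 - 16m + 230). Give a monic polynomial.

By polynomial division,
  m^2 + 6m + 61 = (1/2)(2m^2 - 16m + 230) + (14m - 54)
  2m^2 - 16m + 230 = ((1/7)m - 29/49)(14m - 54) + (9704/49)
  14m - 54 = ((343/4852)m - 1323/4852)(9704/49) + (0)
The last nonzero remainder is the constant 9704/49, so the polynomials are coprime and gcd = 1.

1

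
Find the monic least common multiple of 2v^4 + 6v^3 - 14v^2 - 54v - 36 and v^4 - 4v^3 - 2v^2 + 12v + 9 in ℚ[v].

Euclidean algorithm in ℚ[v]:
  2v^4 + 6v^3 - 14v^2 - 54v - 36 = (2)(v^4 - 4v^3 - 2v^2 + 12v + 9) + (14v^3 - 10v^2 - 78v - 54)
  v^4 - 4v^3 - 2v^2 + 12v + 9 = ((1/14)v - 23/98)(14v^3 - 10v^2 - 78v - 54) + ((60/49)v^2 - (120/49)v - 180/49)
  14v^3 - 10v^2 - 78v - 54 = ((343/30)v + 147/10)((60/49)v^2 - (120/49)v - 180/49) + (0)
Last nonzero remainder: (60/49)v^2 - (120/49)v - 180/49. Dividing through by 60/49 gives the monic gcd v^2 - 2v - 3.
Then lcm(f, g) = f·g / gcd(f, g); expanding and making the result monic gives the answer.

v^6 + v^5 - 16v^4 - 22v^3 + 57v^2 + 117v + 54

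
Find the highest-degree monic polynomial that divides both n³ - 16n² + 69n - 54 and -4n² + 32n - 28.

By polynomial division,
  n³ - 16n² + 69n - 54 = (-(1/4)n + 2)(-4n² + 32n - 28) + (-2n + 2)
  -4n² + 32n - 28 = (2n - 14)(-2n + 2) + (0)
Last nonzero remainder: -2n + 2. Dividing through by -2 gives the monic gcd n - 1.

n - 1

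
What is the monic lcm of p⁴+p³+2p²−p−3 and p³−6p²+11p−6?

p⁶−4p⁵+3p⁴−5p³+14p²+9p−18

Apply the Euclidean algorithm:
  p⁴+p³+2p²−p−3 = (p+7)(p³−6p²+11p−6) + (33p²−72p+39)
  p³−6p²+11p−6 = ((1/33)p−14/121)(33p²−72p+39) + ((180/121)p−180/121)
  33p²−72p+39 = ((1331/60)p−1573/60)((180/121)p−180/121) + (0)
Last nonzero remainder: (180/121)p−180/121. Dividing through by 180/121 gives the monic gcd p−1.
Then lcm(f, g) = f·g / gcd(f, g); expanding and making the result monic gives the answer.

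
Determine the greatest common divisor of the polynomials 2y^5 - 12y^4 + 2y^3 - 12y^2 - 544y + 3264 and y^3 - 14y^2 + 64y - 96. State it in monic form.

Apply the Euclidean algorithm:
  2y^5 - 12y^4 + 2y^3 - 12y^2 - 544y + 3264 = (2y^2 + 16y + 98)(y^3 - 14y^2 + 64y - 96) + (528y^2 - 5280y + 12672)
  y^3 - 14y^2 + 64y - 96 = ((1/528)y - 1/132)(528y^2 - 5280y + 12672) + (0)
Last nonzero remainder: 528y^2 - 5280y + 12672. Dividing through by 528 gives the monic gcd y^2 - 10y + 24.

y^2 - 10y + 24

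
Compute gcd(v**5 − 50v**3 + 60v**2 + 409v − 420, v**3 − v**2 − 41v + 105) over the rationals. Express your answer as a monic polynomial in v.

v**2 + 2v − 35

By polynomial division,
  v**5 − 50v**3 + 60v**2 + 409v − 420 = (v**2 + v − 8)(v**3 − v**2 − 41v + 105) + (−12v**2 − 24v + 420)
  v**3 − v**2 − 41v + 105 = (−(1/12)v + 1/4)(−12v**2 − 24v + 420) + (0)
Last nonzero remainder: −12v**2 − 24v + 420. Dividing through by −12 gives the monic gcd v**2 + 2v − 35.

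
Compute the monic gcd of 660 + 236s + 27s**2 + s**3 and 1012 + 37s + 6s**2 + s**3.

11 + s

Euclidean algorithm in ℚ[s]:
  s**3 + 27s**2 + 236s + 660 = (s**3 + 6s**2 + 37s + 1012) + (21s**2 + 199s - 352)
  s**3 + 6s**2 + 37s + 1012 = ((1/21)s - 73/441)(21s**2 + 199s - 352) + ((38236/441)s + 420596/441)
  21s**2 + 199s - 352 = ((9261/38236)s - 3528/9559)((38236/441)s + 420596/441) + (0)
Last nonzero remainder: (38236/441)s + 420596/441. Dividing through by 38236/441 gives the monic gcd s + 11.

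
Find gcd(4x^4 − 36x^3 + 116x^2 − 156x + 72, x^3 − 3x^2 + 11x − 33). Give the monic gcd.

Apply the Euclidean algorithm:
  4x^4 − 36x^3 + 116x^2 − 156x + 72 = (4x − 24)(x^3 − 3x^2 + 11x − 33) + (240x − 720)
  x^3 − 3x^2 + 11x − 33 = ((1/240)x^2 + 11/240)(240x − 720) + (0)
Last nonzero remainder: 240x − 720. Dividing through by 240 gives the monic gcd x − 3.

x − 3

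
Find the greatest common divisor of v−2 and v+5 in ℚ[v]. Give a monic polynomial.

1

Euclidean algorithm in ℚ[v]:
  v−2 = (v+5) + (−7)
  v+5 = (−(1/7)v−5/7)(−7) + (0)
The last nonzero remainder is the constant −7, so the polynomials are coprime and gcd = 1.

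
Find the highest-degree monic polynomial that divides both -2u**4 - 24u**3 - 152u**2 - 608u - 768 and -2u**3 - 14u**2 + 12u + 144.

u + 6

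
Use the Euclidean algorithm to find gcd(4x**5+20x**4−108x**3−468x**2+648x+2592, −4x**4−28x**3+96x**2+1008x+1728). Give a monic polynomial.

x**2+9x+18

Euclidean algorithm in ℚ[x]:
  4x**5+20x**4−108x**3−468x**2+648x+2592 = (−x+2)(−4x**4−28x**3+96x**2+1008x+1728) + (44x**3+348x**2+360x−864)
  −4x**4−28x**3+96x**2+1008x+1728 = (−(1/11)x+10/121)(44x**3+348x**2+360x−864) + ((12096/121)x**2+(108864/121)x+217728/121)
  44x**3+348x**2+360x−864 = ((1331/3024)x−121/252)((12096/121)x**2+(108864/121)x+217728/121) + (0)
Last nonzero remainder: (12096/121)x**2+(108864/121)x+217728/121. Dividing through by 12096/121 gives the monic gcd x**2+9x+18.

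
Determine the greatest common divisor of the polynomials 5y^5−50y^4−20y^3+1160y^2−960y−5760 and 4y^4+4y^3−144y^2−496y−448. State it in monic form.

By polynomial division,
  5y^5−50y^4−20y^3+1160y^2−960y−5760 = ((5/4)y−55/4)(4y^4+4y^3−144y^2−496y−448) + (215y^3−200y^2−7220y−11920)
  4y^4+4y^3−144y^2−496y−448 = ((4/215)y+332/9245)(215y^3−200y^2−7220y−11920) + (−(4608/1849)y^2−(27648/1849)y−36864/1849)
  215y^3−200y^2−7220y−11920 = (−(397535/4608)y+1377505/2304)(−(4608/1849)y^2−(27648/1849)y−36864/1849) + (0)
Last nonzero remainder: −(4608/1849)y^2−(27648/1849)y−36864/1849. Dividing through by −4608/1849 gives the monic gcd y^2+6y+8.

y^2+6y+8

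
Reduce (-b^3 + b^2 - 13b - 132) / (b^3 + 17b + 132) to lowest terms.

By polynomial division,
  -b^3 + b^2 - 13b - 132 = (-1)(b^3 + 17b + 132) + (b^2 + 4b)
  b^3 + 17b + 132 = (b - 4)(b^2 + 4b) + (33b + 132)
  b^2 + 4b = ((1/33)b)(33b + 132) + (0)
Last nonzero remainder: 33b + 132. Dividing through by 33 gives the monic gcd b + 4.
Cancel b + 4 from numerator and denominator to get the reduced form.

(-b^2 + 5b - 33)/(b^2 - 4b + 33)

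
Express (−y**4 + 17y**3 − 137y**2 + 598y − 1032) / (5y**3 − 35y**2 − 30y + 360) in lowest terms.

(−y**2 + 7y − 43)/(5y + 15)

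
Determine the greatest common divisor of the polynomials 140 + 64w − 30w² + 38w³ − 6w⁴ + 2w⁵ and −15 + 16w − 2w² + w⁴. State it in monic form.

By polynomial division,
  2w⁵ − 6w⁴ + 38w³ − 30w² + 64w + 140 = (2w − 6)(w⁴ − 2w² + 16w − 15) + (42w³ − 74w² + 190w + 50)
  w⁴ − 2w² + 16w − 15 = ((1/42)w + 37/882)(42w³ − 74w² + 190w + 50) + (−(1508/441)w² + (3016/441)w − 7540/441)
  42w³ − 74w² + 190w + 50 = (−(9261/754)w − 2205/754)(−(1508/441)w² + (3016/441)w − 7540/441) + (0)
Last nonzero remainder: −(1508/441)w² + (3016/441)w − 7540/441. Dividing through by −1508/441 gives the monic gcd w² − 2w + 5.

5 − 2w + w²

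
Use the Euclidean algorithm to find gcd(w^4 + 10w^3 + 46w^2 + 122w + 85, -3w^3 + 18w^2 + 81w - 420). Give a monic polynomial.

Repeated division with remainder:
  w^4 + 10w^3 + 46w^2 + 122w + 85 = (-(1/3)w - 16/3)(-3w^3 + 18w^2 + 81w - 420) + (169w^2 + 414w - 2155)
  -3w^3 + 18w^2 + 81w - 420 = (-(3/169)w + 4284/28561)(169w^2 + 414w - 2155) + (-(552720/28561)w - 2763600/28561)
  169w^2 + 414w - 2155 = (-(4826809/552720)w + 12309791/552720)(-(552720/28561)w - 2763600/28561) + (0)
Last nonzero remainder: -(552720/28561)w - 2763600/28561. Dividing through by -552720/28561 gives the monic gcd w + 5.

w + 5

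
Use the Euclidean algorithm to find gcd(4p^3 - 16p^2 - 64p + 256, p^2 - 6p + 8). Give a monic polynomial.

p - 4

By polynomial division,
  4p^3 - 16p^2 - 64p + 256 = (4p + 8)(p^2 - 6p + 8) + (-48p + 192)
  p^2 - 6p + 8 = (-(1/48)p + 1/24)(-48p + 192) + (0)
Last nonzero remainder: -48p + 192. Dividing through by -48 gives the monic gcd p - 4.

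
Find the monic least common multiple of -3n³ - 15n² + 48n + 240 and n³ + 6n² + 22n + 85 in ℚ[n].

Repeated division with remainder:
  -3n³ - 15n² + 48n + 240 = (-3)(n³ + 6n² + 22n + 85) + (3n² + 114n + 495)
  n³ + 6n² + 22n + 85 = ((1/3)n - 32/3)(3n² + 114n + 495) + (1073n + 5365)
  3n² + 114n + 495 = ((3/1073)n + 99/1073)(1073n + 5365) + (0)
Last nonzero remainder: 1073n + 5365. Dividing through by 1073 gives the monic gcd n + 5.
Then lcm(f, g) = f·g / gcd(f, g); expanding and making the result monic gives the answer.

n⁵ + 6n⁴ + 6n³ - 11n² - 352n - 1360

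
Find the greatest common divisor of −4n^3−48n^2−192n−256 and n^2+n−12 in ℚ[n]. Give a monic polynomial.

n+4

Repeated division with remainder:
  −4n^3−48n^2−192n−256 = (−4n−44)(n^2+n−12) + (−196n−784)
  n^2+n−12 = (−(1/196)n+3/196)(−196n−784) + (0)
Last nonzero remainder: −196n−784. Dividing through by −196 gives the monic gcd n+4.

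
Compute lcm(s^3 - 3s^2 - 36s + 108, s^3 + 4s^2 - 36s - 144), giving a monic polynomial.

By polynomial division,
  s^3 - 3s^2 - 36s + 108 = (s^3 + 4s^2 - 36s - 144) + (-7s^2 + 252)
  s^3 + 4s^2 - 36s - 144 = (-(1/7)s - 4/7)(-7s^2 + 252) + (0)
Last nonzero remainder: -7s^2 + 252. Dividing through by -7 gives the monic gcd s^2 - 36.
Then lcm(f, g) = f·g / gcd(f, g); expanding and making the result monic gives the answer.

s^4 + s^3 - 48s^2 - 36s + 432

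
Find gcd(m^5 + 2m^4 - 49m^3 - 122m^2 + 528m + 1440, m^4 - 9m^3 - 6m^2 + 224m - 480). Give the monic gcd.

Repeated division with remainder:
  m^5 + 2m^4 - 49m^3 - 122m^2 + 528m + 1440 = (m + 11)(m^4 - 9m^3 - 6m^2 + 224m - 480) + (56m^3 - 280m^2 - 1456m + 6720)
  m^4 - 9m^3 - 6m^2 + 224m - 480 = ((1/56)m - 1/14)(56m^3 - 280m^2 - 1456m + 6720) + (0)
Last nonzero remainder: 56m^3 - 280m^2 - 1456m + 6720. Dividing through by 56 gives the monic gcd m^3 - 5m^2 - 26m + 120.

m^3 - 5m^2 - 26m + 120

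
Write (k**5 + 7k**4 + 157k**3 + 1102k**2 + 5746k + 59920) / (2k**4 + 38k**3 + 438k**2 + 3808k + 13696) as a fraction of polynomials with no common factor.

By polynomial division,
  k**5 + 7k**4 + 157k**3 + 1102k**2 + 5746k + 59920 = ((1/2)k - 6)(2k**4 + 38k**3 + 438k**2 + 3808k + 13696) + (166k**3 + 1826k**2 + 21746k + 142096)
  2k**4 + 38k**3 + 438k**2 + 3808k + 13696 = ((1/83)k + 8/83)(166k**3 + 1826k**2 + 21746k + 142096) + (0)
Last nonzero remainder: 166k**3 + 1826k**2 + 21746k + 142096. Dividing through by 166 gives the monic gcd k**3 + 11k**2 + 131k + 856.
Cancel k**3 + 11k**2 + 131k + 856 from numerator and denominator to get the reduced form.

(k**2 - 4k + 70)/(2k + 16)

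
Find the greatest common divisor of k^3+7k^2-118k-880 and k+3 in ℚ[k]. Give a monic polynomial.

Apply the Euclidean algorithm:
  k^3+7k^2-118k-880 = (k^2+4k-130)(k+3) + (-490)
  k+3 = (-(1/490)k-3/490)(-490) + (0)
The last nonzero remainder is the constant -490, so the polynomials are coprime and gcd = 1.

1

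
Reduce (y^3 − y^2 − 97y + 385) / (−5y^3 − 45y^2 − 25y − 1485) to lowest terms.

(−y^2 + 12y − 35)/(5y^2 − 10y + 135)

Euclidean algorithm in ℚ[y]:
  y^3 − y^2 − 97y + 385 = (−1/5)(−5y^3 − 45y^2 − 25y − 1485) + (−10y^2 − 102y + 88)
  −5y^3 − 45y^2 − 25y − 1485 = ((1/2)y − 3/5)(−10y^2 − 102y + 88) + (−(651/5)y − 7161/5)
  −10y^2 − 102y + 88 = ((50/651)y − 40/651)(−(651/5)y − 7161/5) + (0)
Last nonzero remainder: −(651/5)y − 7161/5. Dividing through by −651/5 gives the monic gcd y + 11.
Cancel y + 11 from numerator and denominator to get the reduced form.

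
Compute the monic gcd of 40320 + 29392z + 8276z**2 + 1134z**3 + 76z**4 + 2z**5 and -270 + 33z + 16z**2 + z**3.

90 + 19z + z**2

Repeated division with remainder:
  2z**5 + 76z**4 + 1134z**3 + 8276z**2 + 29392z + 40320 = (2z**2 + 44z + 364)(z**3 + 16z**2 + 33z - 270) + (1540z**2 + 29260z + 138600)
  z**3 + 16z**2 + 33z - 270 = ((1/1540)z - 3/1540)(1540z**2 + 29260z + 138600) + (0)
Last nonzero remainder: 1540z**2 + 29260z + 138600. Dividing through by 1540 gives the monic gcd z**2 + 19z + 90.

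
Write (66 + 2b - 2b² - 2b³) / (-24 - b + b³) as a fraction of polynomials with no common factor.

(-22 - 8b - 2b²)/(8 + 3b + b²)

Euclidean algorithm in ℚ[b]:
  -2b³ - 2b² + 2b + 66 = (-2)(b³ - b - 24) + (-2b² + 18)
  b³ - b - 24 = (-(1/2)b)(-2b² + 18) + (8b - 24)
  -2b² + 18 = (-(1/4)b - 3/4)(8b - 24) + (0)
Last nonzero remainder: 8b - 24. Dividing through by 8 gives the monic gcd b - 3.
Cancel b - 3 from numerator and denominator to get the reduced form.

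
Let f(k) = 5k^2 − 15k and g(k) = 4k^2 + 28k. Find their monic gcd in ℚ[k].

k

Apply the Euclidean algorithm:
  5k^2 − 15k = (5/4)(4k^2 + 28k) + (−50k)
  4k^2 + 28k = (−(2/25)k − 14/25)(−50k) + (0)
Last nonzero remainder: −50k. Dividing through by −50 gives the monic gcd k.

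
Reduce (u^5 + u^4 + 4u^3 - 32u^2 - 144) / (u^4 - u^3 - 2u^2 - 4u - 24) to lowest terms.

(u^2 + 4u + 12)/(u + 2)

Repeated division with remainder:
  u^5 + u^4 + 4u^3 - 32u^2 - 144 = (u + 2)(u^4 - u^3 - 2u^2 - 4u - 24) + (8u^3 - 24u^2 + 32u - 96)
  u^4 - u^3 - 2u^2 - 4u - 24 = ((1/8)u + 1/4)(8u^3 - 24u^2 + 32u - 96) + (0)
Last nonzero remainder: 8u^3 - 24u^2 + 32u - 96. Dividing through by 8 gives the monic gcd u^3 - 3u^2 + 4u - 12.
Cancel u^3 - 3u^2 + 4u - 12 from numerator and denominator to get the reduced form.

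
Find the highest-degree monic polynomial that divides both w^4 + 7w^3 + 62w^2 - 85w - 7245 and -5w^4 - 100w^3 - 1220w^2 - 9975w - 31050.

Repeated division with remainder:
  w^4 + 7w^3 + 62w^2 - 85w - 7245 = (-1/5)(-5w^4 - 100w^3 - 1220w^2 - 9975w - 31050) + (-13w^3 - 182w^2 - 2080w - 13455)
  -5w^4 - 100w^3 - 1220w^2 - 9975w - 31050 = ((5/13)w + 30/13)(-13w^3 - 182w^2 - 2080w - 13455) + (0)
Last nonzero remainder: -13w^3 - 182w^2 - 2080w - 13455. Dividing through by -13 gives the monic gcd w^3 + 14w^2 + 160w + 1035.

w^3 + 14w^2 + 160w + 1035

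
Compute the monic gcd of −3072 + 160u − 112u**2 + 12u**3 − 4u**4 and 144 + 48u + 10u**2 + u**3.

24 + 4u + u**2

Repeated division with remainder:
  −4u**4 + 12u**3 − 112u**2 + 160u − 3072 = (−4u + 52)(u**3 + 10u**2 + 48u + 144) + (−440u**2 − 1760u − 10560)
  u**3 + 10u**2 + 48u + 144 = (−(1/440)u − 3/220)(−440u**2 − 1760u − 10560) + (0)
Last nonzero remainder: −440u**2 − 1760u − 10560. Dividing through by −440 gives the monic gcd u**2 + 4u + 24.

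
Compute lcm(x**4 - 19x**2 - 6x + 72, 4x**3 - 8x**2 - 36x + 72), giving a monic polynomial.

x**5 - 3x**4 - 19x**3 + 51x**2 + 90x - 216

By polynomial division,
  x**4 - 19x**2 - 6x + 72 = ((1/4)x + 1/2)(4x**3 - 8x**2 - 36x + 72) + (-6x**2 - 6x + 36)
  4x**3 - 8x**2 - 36x + 72 = (-(2/3)x + 2)(-6x**2 - 6x + 36) + (0)
Last nonzero remainder: -6x**2 - 6x + 36. Dividing through by -6 gives the monic gcd x**2 + x - 6.
Then lcm(f, g) = f·g / gcd(f, g); expanding and making the result monic gives the answer.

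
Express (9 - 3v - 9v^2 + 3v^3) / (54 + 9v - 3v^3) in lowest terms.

Euclidean algorithm in ℚ[v]:
  3v^3 - 9v^2 - 3v + 9 = (-1)(-3v^3 + 9v + 54) + (-9v^2 + 6v + 63)
  -3v^3 + 9v + 54 = ((1/3)v + 2/9)(-9v^2 + 6v + 63) + (-(40/3)v + 40)
  -9v^2 + 6v + 63 = ((27/40)v + 63/40)(-(40/3)v + 40) + (0)
Last nonzero remainder: -(40/3)v + 40. Dividing through by -40/3 gives the monic gcd v - 3.
Cancel v - 3 from numerator and denominator to get the reduced form.

(1 - v^2)/(6 + 3v + v^2)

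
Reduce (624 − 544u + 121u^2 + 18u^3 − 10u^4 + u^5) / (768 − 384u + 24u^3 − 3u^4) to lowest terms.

Repeated division with remainder:
  u^5 − 10u^4 + 18u^3 + 121u^2 − 544u + 624 = (−(1/3)u + 2/3)(−3u^4 + 24u^3 − 384u + 768) + (2u^3 − 7u^2 − 32u + 112)
  −3u^4 + 24u^3 − 384u + 768 = (−(3/2)u + 27/4)(2u^3 − 7u^2 − 32u + 112) + (−(3/4)u^2 + 12)
  2u^3 − 7u^2 − 32u + 112 = (−(8/3)u + 28/3)(−(3/4)u^2 + 12) + (0)
Last nonzero remainder: −(3/4)u^2 + 12. Dividing through by −3/4 gives the monic gcd u^2 − 16.
Cancel u^2 − 16 from numerator and denominator to get the reduced form.

(39 − 34u + 10u^2 − u^3)/(48 − 24u + 3u^2)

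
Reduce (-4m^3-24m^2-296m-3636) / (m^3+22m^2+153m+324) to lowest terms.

By polynomial division,
  -4m^3-24m^2-296m-3636 = (-4)(m^3+22m^2+153m+324) + (64m^2+316m-2340)
  m^3+22m^2+153m+324 = ((1/64)m+273/1024)(64m^2+316m-2340) + ((26961/256)m+242649/256)
  64m^2+316m-2340 = ((16384/26961)m-66560/26961)((26961/256)m+242649/256) + (0)
Last nonzero remainder: (26961/256)m+242649/256. Dividing through by 26961/256 gives the monic gcd m+9.
Cancel m+9 from numerator and denominator to get the reduced form.

(-4m^2+12m-404)/(m^2+13m+36)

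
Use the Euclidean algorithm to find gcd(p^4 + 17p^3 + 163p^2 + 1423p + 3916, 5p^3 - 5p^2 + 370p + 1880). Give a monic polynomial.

p + 4

By polynomial division,
  p^4 + 17p^3 + 163p^2 + 1423p + 3916 = ((1/5)p + 18/5)(5p^3 - 5p^2 + 370p + 1880) + (107p^2 - 285p - 2852)
  5p^3 - 5p^2 + 370p + 1880 = ((5/107)p + 890/11449)(107p^2 - 285p - 2852) + ((6015600/11449)p + 24062400/11449)
  107p^2 - 285p - 2852 = ((1225043/6015600)p - 8163137/6015600)((6015600/11449)p + 24062400/11449) + (0)
Last nonzero remainder: (6015600/11449)p + 24062400/11449. Dividing through by 6015600/11449 gives the monic gcd p + 4.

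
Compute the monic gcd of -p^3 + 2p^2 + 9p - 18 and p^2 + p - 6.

p^2 + p - 6

Euclidean algorithm in ℚ[p]:
  -p^3 + 2p^2 + 9p - 18 = (-p + 3)(p^2 + p - 6) + (0)
The last nonzero remainder p^2 + p - 6 is already monic.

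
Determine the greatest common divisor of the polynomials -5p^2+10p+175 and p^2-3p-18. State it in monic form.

1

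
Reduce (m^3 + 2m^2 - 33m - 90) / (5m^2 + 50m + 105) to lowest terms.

(m^2 - m - 30)/(5m + 35)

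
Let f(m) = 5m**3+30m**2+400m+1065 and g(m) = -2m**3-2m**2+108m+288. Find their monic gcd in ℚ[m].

m+3

Euclidean algorithm in ℚ[m]:
  5m**3+30m**2+400m+1065 = (-5/2)(-2m**3-2m**2+108m+288) + (25m**2+670m+1785)
  -2m**3-2m**2+108m+288 = (-(2/25)m+258/125)(25m**2+670m+1785) + (-(28302/25)m-84906/25)
  25m**2+670m+1785 = (-(625/28302)m-14875/28302)(-(28302/25)m-84906/25) + (0)
Last nonzero remainder: -(28302/25)m-84906/25. Dividing through by -28302/25 gives the monic gcd m+3.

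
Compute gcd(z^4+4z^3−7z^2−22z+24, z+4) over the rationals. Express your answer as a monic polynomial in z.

z+4

Euclidean algorithm in ℚ[z]:
  z^4+4z^3−7z^2−22z+24 = (z^3−7z+6)(z+4) + (0)
The last nonzero remainder z+4 is already monic.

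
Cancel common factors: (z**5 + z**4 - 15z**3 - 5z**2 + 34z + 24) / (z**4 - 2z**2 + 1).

Repeated division with remainder:
  z**5 + z**4 - 15z**3 - 5z**2 + 34z + 24 = (z + 1)(z**4 - 2z**2 + 1) + (-13z**3 - 3z**2 + 33z + 23)
  z**4 - 2z**2 + 1 = (-(1/13)z + 3/169)(-13z**3 - 3z**2 + 33z + 23) + ((100/169)z**2 + (200/169)z + 100/169)
  -13z**3 - 3z**2 + 33z + 23 = (-(2197/100)z + 3887/100)((100/169)z**2 + (200/169)z + 100/169) + (0)
Last nonzero remainder: (100/169)z**2 + (200/169)z + 100/169. Dividing through by 100/169 gives the monic gcd z**2 + 2z + 1.
Cancel z**2 + 2z + 1 from numerator and denominator to get the reduced form.

(z**3 - z**2 - 14z + 24)/(z**2 - 2z + 1)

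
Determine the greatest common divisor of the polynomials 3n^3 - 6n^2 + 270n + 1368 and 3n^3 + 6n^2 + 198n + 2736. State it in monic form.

n^2 - 6n + 114

Repeated division with remainder:
  3n^3 - 6n^2 + 270n + 1368 = (3n^3 + 6n^2 + 198n + 2736) + (-12n^2 + 72n - 1368)
  3n^3 + 6n^2 + 198n + 2736 = (-(1/4)n - 2)(-12n^2 + 72n - 1368) + (0)
Last nonzero remainder: -12n^2 + 72n - 1368. Dividing through by -12 gives the monic gcd n^2 - 6n + 114.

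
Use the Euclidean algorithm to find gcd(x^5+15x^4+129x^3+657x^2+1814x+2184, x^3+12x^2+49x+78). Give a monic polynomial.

Euclidean algorithm in ℚ[x]:
  x^5+15x^4+129x^3+657x^2+1814x+2184 = (x^2+3x+44)(x^3+12x^2+49x+78) + (−96x^2−576x−1248)
  x^3+12x^2+49x+78 = (−(1/96)x−1/16)(−96x^2−576x−1248) + (0)
Last nonzero remainder: −96x^2−576x−1248. Dividing through by −96 gives the monic gcd x^2+6x+13.

x^2+6x+13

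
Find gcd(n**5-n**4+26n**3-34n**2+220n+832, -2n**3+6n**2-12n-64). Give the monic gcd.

n**3-3n**2+6n+32

By polynomial division,
  n**5-n**4+26n**3-34n**2+220n+832 = (-(1/2)n**2-n-13)(-2n**3+6n**2-12n-64) + (0)
Last nonzero remainder: -2n**3+6n**2-12n-64. Dividing through by -2 gives the monic gcd n**3-3n**2+6n+32.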